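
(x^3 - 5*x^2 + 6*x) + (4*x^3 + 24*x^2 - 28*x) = 5*x^3 + 19*x^2 - 22*x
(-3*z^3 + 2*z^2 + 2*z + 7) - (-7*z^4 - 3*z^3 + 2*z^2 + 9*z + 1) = 7*z^4 - 7*z + 6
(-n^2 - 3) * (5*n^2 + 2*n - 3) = -5*n^4 - 2*n^3 - 12*n^2 - 6*n + 9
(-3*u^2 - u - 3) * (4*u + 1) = -12*u^3 - 7*u^2 - 13*u - 3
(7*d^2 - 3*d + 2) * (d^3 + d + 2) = 7*d^5 - 3*d^4 + 9*d^3 + 11*d^2 - 4*d + 4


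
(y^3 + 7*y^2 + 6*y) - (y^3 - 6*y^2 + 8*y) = 13*y^2 - 2*y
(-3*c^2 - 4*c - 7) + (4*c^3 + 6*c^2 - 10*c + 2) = 4*c^3 + 3*c^2 - 14*c - 5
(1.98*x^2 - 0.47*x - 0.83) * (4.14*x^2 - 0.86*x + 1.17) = 8.1972*x^4 - 3.6486*x^3 - 0.7154*x^2 + 0.1639*x - 0.9711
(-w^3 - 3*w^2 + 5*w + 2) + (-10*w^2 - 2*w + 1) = -w^3 - 13*w^2 + 3*w + 3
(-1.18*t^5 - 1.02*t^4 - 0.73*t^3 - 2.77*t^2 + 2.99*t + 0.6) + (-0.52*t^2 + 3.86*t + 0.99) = -1.18*t^5 - 1.02*t^4 - 0.73*t^3 - 3.29*t^2 + 6.85*t + 1.59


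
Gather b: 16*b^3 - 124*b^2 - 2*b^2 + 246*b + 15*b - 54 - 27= 16*b^3 - 126*b^2 + 261*b - 81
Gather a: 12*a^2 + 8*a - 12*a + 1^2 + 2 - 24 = 12*a^2 - 4*a - 21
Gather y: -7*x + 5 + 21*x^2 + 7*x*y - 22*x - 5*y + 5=21*x^2 - 29*x + y*(7*x - 5) + 10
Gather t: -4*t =-4*t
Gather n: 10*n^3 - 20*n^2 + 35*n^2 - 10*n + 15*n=10*n^3 + 15*n^2 + 5*n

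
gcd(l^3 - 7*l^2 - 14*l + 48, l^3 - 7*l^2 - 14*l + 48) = l^3 - 7*l^2 - 14*l + 48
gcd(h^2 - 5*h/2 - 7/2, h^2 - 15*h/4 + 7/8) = h - 7/2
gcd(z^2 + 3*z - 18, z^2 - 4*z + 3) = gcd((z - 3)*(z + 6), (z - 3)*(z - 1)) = z - 3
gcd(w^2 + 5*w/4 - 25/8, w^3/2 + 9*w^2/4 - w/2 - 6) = 1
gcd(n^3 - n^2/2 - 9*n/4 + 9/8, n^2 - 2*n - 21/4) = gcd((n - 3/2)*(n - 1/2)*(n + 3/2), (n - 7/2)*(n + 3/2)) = n + 3/2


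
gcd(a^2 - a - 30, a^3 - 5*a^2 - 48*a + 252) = a - 6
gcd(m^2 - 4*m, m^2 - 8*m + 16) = m - 4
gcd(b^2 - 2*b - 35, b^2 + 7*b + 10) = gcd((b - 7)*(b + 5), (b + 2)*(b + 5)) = b + 5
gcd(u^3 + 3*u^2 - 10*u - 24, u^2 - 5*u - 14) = u + 2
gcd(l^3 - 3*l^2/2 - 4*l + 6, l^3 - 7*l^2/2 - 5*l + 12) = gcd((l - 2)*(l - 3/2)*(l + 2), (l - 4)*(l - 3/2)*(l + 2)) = l^2 + l/2 - 3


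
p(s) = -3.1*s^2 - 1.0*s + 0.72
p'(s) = -6.2*s - 1.0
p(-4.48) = -57.02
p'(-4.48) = 26.78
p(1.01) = -3.45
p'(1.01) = -7.26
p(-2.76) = -20.13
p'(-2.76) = 16.11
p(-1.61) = -5.71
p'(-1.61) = 8.98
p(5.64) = -103.53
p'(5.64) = -35.97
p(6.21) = -125.04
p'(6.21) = -39.50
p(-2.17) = -11.71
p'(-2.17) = 12.45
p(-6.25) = -114.12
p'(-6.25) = 37.75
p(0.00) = 0.72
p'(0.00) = -1.00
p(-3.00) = -24.18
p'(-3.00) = 17.60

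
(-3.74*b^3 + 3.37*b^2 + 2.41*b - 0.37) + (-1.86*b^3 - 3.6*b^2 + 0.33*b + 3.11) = -5.6*b^3 - 0.23*b^2 + 2.74*b + 2.74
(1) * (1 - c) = 1 - c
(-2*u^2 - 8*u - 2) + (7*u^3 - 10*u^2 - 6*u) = 7*u^3 - 12*u^2 - 14*u - 2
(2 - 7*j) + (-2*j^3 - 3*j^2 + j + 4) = -2*j^3 - 3*j^2 - 6*j + 6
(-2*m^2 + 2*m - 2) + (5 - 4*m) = -2*m^2 - 2*m + 3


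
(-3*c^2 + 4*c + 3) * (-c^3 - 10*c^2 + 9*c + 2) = 3*c^5 + 26*c^4 - 70*c^3 + 35*c + 6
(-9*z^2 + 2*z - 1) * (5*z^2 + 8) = -45*z^4 + 10*z^3 - 77*z^2 + 16*z - 8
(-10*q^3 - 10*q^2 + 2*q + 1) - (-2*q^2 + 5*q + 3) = -10*q^3 - 8*q^2 - 3*q - 2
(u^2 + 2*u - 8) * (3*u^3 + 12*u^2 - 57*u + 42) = 3*u^5 + 18*u^4 - 57*u^3 - 168*u^2 + 540*u - 336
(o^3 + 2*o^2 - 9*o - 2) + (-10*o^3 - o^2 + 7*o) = -9*o^3 + o^2 - 2*o - 2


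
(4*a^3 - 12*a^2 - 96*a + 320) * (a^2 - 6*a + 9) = 4*a^5 - 36*a^4 + 12*a^3 + 788*a^2 - 2784*a + 2880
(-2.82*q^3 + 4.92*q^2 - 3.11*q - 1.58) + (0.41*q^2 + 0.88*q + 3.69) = -2.82*q^3 + 5.33*q^2 - 2.23*q + 2.11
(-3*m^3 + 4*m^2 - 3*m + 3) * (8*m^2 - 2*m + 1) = -24*m^5 + 38*m^4 - 35*m^3 + 34*m^2 - 9*m + 3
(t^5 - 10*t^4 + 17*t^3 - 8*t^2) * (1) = t^5 - 10*t^4 + 17*t^3 - 8*t^2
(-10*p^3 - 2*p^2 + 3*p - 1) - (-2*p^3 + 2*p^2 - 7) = -8*p^3 - 4*p^2 + 3*p + 6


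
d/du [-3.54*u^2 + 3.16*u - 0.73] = 3.16 - 7.08*u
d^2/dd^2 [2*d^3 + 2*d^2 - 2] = 12*d + 4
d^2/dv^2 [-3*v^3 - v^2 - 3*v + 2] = -18*v - 2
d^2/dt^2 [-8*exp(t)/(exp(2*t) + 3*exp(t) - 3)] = 8*(-2*(2*exp(t) + 3)^2*exp(2*t) + (8*exp(t) + 9)*(exp(2*t) + 3*exp(t) - 3)*exp(t) - (exp(2*t) + 3*exp(t) - 3)^2)*exp(t)/(exp(2*t) + 3*exp(t) - 3)^3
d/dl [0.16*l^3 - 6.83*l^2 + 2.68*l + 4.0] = 0.48*l^2 - 13.66*l + 2.68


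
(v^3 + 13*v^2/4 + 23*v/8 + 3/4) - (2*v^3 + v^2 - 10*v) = -v^3 + 9*v^2/4 + 103*v/8 + 3/4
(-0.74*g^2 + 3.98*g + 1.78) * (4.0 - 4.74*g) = 3.5076*g^3 - 21.8252*g^2 + 7.4828*g + 7.12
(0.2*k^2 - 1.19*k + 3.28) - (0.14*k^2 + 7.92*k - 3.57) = 0.06*k^2 - 9.11*k + 6.85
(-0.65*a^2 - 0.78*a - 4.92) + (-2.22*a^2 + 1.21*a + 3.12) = -2.87*a^2 + 0.43*a - 1.8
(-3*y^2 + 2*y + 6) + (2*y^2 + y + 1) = -y^2 + 3*y + 7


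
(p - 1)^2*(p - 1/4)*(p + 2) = p^4 - p^3/4 - 3*p^2 + 11*p/4 - 1/2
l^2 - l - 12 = (l - 4)*(l + 3)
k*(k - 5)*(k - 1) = k^3 - 6*k^2 + 5*k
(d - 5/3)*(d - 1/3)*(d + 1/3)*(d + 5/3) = d^4 - 26*d^2/9 + 25/81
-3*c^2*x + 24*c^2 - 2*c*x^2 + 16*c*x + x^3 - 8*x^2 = (-3*c + x)*(c + x)*(x - 8)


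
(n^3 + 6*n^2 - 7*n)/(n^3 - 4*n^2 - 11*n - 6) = n*(-n^2 - 6*n + 7)/(-n^3 + 4*n^2 + 11*n + 6)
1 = 1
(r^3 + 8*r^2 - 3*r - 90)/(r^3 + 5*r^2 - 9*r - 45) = (r + 6)/(r + 3)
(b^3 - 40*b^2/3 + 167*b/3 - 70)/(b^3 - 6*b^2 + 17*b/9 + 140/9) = 3*(b - 6)/(3*b + 4)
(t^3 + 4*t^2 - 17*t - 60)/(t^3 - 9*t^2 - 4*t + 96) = (t + 5)/(t - 8)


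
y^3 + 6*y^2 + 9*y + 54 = (y + 6)*(y - 3*I)*(y + 3*I)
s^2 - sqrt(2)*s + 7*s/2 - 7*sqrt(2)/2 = (s + 7/2)*(s - sqrt(2))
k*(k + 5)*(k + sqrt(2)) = k^3 + sqrt(2)*k^2 + 5*k^2 + 5*sqrt(2)*k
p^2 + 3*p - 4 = (p - 1)*(p + 4)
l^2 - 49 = (l - 7)*(l + 7)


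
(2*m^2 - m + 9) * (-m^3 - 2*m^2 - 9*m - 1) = -2*m^5 - 3*m^4 - 25*m^3 - 11*m^2 - 80*m - 9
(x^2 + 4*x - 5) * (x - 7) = x^3 - 3*x^2 - 33*x + 35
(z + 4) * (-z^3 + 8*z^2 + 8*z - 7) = -z^4 + 4*z^3 + 40*z^2 + 25*z - 28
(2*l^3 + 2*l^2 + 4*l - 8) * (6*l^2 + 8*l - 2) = 12*l^5 + 28*l^4 + 36*l^3 - 20*l^2 - 72*l + 16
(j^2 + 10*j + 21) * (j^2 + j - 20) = j^4 + 11*j^3 + 11*j^2 - 179*j - 420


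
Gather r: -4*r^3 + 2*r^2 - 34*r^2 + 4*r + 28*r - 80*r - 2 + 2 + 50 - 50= -4*r^3 - 32*r^2 - 48*r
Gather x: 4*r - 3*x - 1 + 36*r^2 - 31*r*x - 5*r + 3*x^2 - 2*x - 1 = 36*r^2 - r + 3*x^2 + x*(-31*r - 5) - 2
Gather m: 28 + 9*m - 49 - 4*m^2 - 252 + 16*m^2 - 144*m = 12*m^2 - 135*m - 273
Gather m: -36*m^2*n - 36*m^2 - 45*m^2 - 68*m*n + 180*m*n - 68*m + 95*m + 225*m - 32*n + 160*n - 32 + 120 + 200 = m^2*(-36*n - 81) + m*(112*n + 252) + 128*n + 288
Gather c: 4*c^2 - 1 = 4*c^2 - 1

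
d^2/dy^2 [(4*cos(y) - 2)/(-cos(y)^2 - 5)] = 4*(4*(1 - 2*cos(y))*sin(y)^2*cos(y)^2 + (cos(y)^2 + 5)^2*cos(y) + (cos(y)^2 + 5)*(cos(2*y) - 2*cos(3*y)))/(cos(y)^2 + 5)^3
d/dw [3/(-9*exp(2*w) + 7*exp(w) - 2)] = (54*exp(w) - 21)*exp(w)/(9*exp(2*w) - 7*exp(w) + 2)^2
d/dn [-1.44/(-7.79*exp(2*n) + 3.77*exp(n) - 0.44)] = (5.4288 - 22.4352*exp(n))*exp(n)/(7.79*exp(2*n) - 3.77*exp(n) + 0.44)^2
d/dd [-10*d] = -10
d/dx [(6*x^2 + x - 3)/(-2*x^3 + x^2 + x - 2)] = ((-12*x - 1)*(2*x^3 - x^2 - x + 2) - (-6*x^2 + 2*x + 1)*(6*x^2 + x - 3))/(2*x^3 - x^2 - x + 2)^2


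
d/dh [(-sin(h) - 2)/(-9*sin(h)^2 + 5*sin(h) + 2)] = (-9*sin(h)^2 - 36*sin(h) + 8)*cos(h)/(-9*sin(h)^2 + 5*sin(h) + 2)^2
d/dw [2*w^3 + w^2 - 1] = 2*w*(3*w + 1)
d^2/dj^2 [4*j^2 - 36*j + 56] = 8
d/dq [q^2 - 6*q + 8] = 2*q - 6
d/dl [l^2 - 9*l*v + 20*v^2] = 2*l - 9*v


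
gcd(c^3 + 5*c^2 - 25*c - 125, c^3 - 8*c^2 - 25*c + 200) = c^2 - 25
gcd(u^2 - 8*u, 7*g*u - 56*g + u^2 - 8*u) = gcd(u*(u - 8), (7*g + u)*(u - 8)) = u - 8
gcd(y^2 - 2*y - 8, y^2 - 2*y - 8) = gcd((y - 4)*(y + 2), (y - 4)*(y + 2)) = y^2 - 2*y - 8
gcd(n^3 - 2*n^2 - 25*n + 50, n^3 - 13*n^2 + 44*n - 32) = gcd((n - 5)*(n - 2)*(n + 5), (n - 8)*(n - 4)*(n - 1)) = 1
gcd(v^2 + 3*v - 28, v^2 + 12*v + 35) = v + 7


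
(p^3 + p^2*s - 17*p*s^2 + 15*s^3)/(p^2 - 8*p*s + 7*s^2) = (p^2 + 2*p*s - 15*s^2)/(p - 7*s)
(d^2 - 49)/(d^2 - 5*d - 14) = (d + 7)/(d + 2)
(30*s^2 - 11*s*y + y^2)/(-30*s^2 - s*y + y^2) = (-5*s + y)/(5*s + y)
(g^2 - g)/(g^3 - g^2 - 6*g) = (1 - g)/(-g^2 + g + 6)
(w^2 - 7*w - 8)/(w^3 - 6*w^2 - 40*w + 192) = (w + 1)/(w^2 + 2*w - 24)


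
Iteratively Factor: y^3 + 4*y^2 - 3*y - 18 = (y + 3)*(y^2 + y - 6) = (y - 2)*(y + 3)*(y + 3)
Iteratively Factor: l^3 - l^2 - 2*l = (l - 2)*(l^2 + l) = l*(l - 2)*(l + 1)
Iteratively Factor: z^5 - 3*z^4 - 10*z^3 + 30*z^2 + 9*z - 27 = (z - 3)*(z^4 - 10*z^2 + 9) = (z - 3)*(z + 3)*(z^3 - 3*z^2 - z + 3) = (z - 3)^2*(z + 3)*(z^2 - 1) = (z - 3)^2*(z - 1)*(z + 3)*(z + 1)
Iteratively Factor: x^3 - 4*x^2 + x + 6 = (x + 1)*(x^2 - 5*x + 6) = (x - 3)*(x + 1)*(x - 2)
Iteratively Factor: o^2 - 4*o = (o)*(o - 4)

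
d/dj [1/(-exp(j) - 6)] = exp(j)/(exp(j) + 6)^2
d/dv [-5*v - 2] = -5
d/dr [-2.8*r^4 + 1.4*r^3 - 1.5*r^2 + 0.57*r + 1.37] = -11.2*r^3 + 4.2*r^2 - 3.0*r + 0.57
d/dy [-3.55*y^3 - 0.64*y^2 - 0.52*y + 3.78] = -10.65*y^2 - 1.28*y - 0.52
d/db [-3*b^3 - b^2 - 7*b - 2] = -9*b^2 - 2*b - 7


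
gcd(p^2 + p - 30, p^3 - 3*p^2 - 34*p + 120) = p^2 + p - 30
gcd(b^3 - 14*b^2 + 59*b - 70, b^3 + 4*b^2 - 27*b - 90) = b - 5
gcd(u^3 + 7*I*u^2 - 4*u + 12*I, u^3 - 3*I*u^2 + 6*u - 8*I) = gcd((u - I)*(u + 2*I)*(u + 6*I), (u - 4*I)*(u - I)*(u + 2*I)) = u^2 + I*u + 2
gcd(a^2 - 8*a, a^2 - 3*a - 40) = a - 8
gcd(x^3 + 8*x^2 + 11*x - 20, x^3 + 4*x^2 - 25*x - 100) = x^2 + 9*x + 20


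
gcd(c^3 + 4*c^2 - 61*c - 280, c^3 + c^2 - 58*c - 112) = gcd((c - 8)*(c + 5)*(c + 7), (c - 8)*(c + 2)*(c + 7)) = c^2 - c - 56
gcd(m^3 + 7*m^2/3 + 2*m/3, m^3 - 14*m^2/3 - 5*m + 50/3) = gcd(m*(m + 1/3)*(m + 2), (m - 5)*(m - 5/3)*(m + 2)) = m + 2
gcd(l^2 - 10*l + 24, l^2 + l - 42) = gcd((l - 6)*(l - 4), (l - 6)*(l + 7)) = l - 6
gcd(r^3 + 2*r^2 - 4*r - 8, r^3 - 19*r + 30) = r - 2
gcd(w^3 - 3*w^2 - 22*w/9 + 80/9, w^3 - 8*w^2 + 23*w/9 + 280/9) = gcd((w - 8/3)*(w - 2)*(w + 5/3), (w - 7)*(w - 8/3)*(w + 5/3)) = w^2 - w - 40/9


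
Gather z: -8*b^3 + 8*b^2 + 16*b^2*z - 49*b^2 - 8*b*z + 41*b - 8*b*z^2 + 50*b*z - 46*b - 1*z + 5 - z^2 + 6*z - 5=-8*b^3 - 41*b^2 - 5*b + z^2*(-8*b - 1) + z*(16*b^2 + 42*b + 5)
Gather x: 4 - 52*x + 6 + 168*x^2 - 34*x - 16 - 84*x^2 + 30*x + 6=84*x^2 - 56*x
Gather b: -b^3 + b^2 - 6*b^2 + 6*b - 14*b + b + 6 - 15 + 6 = -b^3 - 5*b^2 - 7*b - 3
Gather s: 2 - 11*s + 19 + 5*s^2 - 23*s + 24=5*s^2 - 34*s + 45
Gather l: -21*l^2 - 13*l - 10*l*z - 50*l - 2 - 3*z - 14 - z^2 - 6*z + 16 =-21*l^2 + l*(-10*z - 63) - z^2 - 9*z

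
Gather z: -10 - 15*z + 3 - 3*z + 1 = -18*z - 6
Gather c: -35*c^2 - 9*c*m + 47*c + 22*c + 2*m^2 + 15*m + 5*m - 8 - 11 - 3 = -35*c^2 + c*(69 - 9*m) + 2*m^2 + 20*m - 22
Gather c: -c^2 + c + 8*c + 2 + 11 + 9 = -c^2 + 9*c + 22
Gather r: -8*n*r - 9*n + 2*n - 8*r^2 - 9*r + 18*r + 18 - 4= -7*n - 8*r^2 + r*(9 - 8*n) + 14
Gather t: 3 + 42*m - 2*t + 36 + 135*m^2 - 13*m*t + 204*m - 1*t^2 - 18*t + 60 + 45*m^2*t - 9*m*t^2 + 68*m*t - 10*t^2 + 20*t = 135*m^2 + 246*m + t^2*(-9*m - 11) + t*(45*m^2 + 55*m) + 99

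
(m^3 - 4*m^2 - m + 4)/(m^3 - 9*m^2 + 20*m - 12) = (m^2 - 3*m - 4)/(m^2 - 8*m + 12)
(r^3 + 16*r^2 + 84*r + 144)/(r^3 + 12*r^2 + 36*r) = (r + 4)/r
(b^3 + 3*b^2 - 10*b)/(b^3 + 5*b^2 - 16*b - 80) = b*(b - 2)/(b^2 - 16)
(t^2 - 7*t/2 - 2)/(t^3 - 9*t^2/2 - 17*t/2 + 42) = (2*t + 1)/(2*t^2 - t - 21)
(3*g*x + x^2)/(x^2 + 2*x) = (3*g + x)/(x + 2)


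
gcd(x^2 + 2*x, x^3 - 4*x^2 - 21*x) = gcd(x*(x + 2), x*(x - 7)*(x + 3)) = x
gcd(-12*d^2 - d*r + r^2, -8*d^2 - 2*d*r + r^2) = -4*d + r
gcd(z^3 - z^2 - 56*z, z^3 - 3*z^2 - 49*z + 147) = z + 7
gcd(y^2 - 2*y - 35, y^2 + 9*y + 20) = y + 5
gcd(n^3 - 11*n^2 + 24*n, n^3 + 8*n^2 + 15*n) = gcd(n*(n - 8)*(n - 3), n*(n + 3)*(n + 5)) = n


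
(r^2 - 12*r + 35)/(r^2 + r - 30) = (r - 7)/(r + 6)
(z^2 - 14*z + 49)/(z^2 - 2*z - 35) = (z - 7)/(z + 5)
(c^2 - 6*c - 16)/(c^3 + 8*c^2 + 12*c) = (c - 8)/(c*(c + 6))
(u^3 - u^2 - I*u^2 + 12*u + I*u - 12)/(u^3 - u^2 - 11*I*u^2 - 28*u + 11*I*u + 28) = (u + 3*I)/(u - 7*I)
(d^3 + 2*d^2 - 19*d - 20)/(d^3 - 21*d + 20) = (d + 1)/(d - 1)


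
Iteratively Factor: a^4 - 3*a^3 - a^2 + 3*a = (a)*(a^3 - 3*a^2 - a + 3) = a*(a - 3)*(a^2 - 1) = a*(a - 3)*(a - 1)*(a + 1)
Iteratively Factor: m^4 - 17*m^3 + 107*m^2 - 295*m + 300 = (m - 4)*(m^3 - 13*m^2 + 55*m - 75) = (m - 5)*(m - 4)*(m^2 - 8*m + 15) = (m - 5)*(m - 4)*(m - 3)*(m - 5)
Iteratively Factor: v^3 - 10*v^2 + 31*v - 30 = (v - 5)*(v^2 - 5*v + 6) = (v - 5)*(v - 2)*(v - 3)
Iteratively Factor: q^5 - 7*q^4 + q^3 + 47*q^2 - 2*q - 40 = (q - 1)*(q^4 - 6*q^3 - 5*q^2 + 42*q + 40) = (q - 1)*(q + 1)*(q^3 - 7*q^2 + 2*q + 40) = (q - 5)*(q - 1)*(q + 1)*(q^2 - 2*q - 8) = (q - 5)*(q - 4)*(q - 1)*(q + 1)*(q + 2)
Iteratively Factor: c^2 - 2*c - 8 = (c + 2)*(c - 4)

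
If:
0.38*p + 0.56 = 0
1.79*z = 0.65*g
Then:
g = 2.75384615384615*z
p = -1.47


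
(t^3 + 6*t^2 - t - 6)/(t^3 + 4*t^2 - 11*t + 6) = (t + 1)/(t - 1)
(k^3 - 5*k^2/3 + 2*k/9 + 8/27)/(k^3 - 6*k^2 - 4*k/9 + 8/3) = (9*k^2 - 9*k - 4)/(3*(3*k^2 - 16*k - 12))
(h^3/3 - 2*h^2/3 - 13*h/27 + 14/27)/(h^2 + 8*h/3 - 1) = (9*h^3 - 18*h^2 - 13*h + 14)/(9*(3*h^2 + 8*h - 3))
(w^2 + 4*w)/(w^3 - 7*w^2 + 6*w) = (w + 4)/(w^2 - 7*w + 6)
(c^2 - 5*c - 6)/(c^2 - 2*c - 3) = (c - 6)/(c - 3)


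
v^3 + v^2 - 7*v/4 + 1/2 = (v - 1/2)^2*(v + 2)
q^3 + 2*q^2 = q^2*(q + 2)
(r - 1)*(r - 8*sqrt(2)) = r^2 - 8*sqrt(2)*r - r + 8*sqrt(2)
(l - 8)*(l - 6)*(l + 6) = l^3 - 8*l^2 - 36*l + 288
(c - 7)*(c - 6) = c^2 - 13*c + 42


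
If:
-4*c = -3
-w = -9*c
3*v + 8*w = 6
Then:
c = 3/4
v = -16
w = 27/4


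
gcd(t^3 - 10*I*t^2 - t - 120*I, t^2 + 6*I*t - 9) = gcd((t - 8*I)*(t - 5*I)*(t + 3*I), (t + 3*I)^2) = t + 3*I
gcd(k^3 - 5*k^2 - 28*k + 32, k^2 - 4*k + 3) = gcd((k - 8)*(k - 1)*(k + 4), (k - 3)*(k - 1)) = k - 1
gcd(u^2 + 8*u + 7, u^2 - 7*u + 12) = 1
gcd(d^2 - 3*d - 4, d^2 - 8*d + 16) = d - 4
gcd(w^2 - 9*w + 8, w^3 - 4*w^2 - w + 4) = w - 1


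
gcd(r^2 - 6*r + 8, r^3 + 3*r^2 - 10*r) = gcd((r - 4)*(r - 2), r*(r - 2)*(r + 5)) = r - 2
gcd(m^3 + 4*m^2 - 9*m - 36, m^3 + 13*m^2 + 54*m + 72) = m^2 + 7*m + 12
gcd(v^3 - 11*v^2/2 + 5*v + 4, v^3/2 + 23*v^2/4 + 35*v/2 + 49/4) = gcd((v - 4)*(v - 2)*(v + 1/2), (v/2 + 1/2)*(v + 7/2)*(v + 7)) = 1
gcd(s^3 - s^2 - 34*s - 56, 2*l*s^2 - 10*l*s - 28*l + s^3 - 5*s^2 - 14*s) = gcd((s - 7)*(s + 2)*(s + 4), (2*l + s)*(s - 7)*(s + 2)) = s^2 - 5*s - 14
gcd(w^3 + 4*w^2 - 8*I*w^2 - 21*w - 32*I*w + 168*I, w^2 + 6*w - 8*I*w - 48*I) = w - 8*I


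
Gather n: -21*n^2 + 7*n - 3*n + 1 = -21*n^2 + 4*n + 1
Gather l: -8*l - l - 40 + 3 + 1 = -9*l - 36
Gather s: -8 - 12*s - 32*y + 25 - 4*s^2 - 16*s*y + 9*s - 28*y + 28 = -4*s^2 + s*(-16*y - 3) - 60*y + 45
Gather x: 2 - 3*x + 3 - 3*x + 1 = 6 - 6*x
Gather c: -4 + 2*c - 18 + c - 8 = 3*c - 30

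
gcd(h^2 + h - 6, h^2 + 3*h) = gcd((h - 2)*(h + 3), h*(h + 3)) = h + 3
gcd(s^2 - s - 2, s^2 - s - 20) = 1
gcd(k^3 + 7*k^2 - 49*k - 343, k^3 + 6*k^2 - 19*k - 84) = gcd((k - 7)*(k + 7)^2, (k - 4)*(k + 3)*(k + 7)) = k + 7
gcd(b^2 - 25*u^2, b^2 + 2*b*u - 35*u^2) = -b + 5*u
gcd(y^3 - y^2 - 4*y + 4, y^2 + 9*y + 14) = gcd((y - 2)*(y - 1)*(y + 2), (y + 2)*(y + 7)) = y + 2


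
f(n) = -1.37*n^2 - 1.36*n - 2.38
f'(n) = -2.74*n - 1.36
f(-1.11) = -2.56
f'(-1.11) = 1.68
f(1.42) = -7.07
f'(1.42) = -5.25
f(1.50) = -7.50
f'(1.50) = -5.47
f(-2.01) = -5.18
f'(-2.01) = 4.15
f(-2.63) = -8.28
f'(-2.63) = 5.85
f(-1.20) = -2.72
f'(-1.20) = 1.93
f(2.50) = -14.34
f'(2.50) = -8.21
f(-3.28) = -12.66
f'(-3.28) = 7.63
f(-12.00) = -183.34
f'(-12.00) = 31.52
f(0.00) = -2.38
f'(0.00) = -1.36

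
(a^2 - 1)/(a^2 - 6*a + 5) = (a + 1)/(a - 5)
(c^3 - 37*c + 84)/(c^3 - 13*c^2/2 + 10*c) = 2*(c^2 + 4*c - 21)/(c*(2*c - 5))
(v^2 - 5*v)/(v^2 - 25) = v/(v + 5)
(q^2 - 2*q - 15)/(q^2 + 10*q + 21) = (q - 5)/(q + 7)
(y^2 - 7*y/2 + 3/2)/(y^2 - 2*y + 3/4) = 2*(y - 3)/(2*y - 3)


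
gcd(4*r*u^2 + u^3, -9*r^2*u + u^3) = u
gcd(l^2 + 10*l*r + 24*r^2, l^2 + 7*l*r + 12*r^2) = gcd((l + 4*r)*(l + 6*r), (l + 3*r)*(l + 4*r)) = l + 4*r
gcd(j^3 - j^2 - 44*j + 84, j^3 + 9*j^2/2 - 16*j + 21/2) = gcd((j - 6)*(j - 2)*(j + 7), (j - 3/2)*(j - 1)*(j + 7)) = j + 7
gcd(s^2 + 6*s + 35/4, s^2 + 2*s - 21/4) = s + 7/2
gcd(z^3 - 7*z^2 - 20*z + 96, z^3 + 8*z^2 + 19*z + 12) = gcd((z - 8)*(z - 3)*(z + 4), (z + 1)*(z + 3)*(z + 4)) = z + 4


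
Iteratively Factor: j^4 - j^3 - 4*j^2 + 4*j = (j - 1)*(j^3 - 4*j) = (j - 1)*(j + 2)*(j^2 - 2*j) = j*(j - 1)*(j + 2)*(j - 2)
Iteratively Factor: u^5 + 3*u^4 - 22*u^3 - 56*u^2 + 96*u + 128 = (u - 4)*(u^4 + 7*u^3 + 6*u^2 - 32*u - 32) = (u - 4)*(u + 4)*(u^3 + 3*u^2 - 6*u - 8) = (u - 4)*(u + 1)*(u + 4)*(u^2 + 2*u - 8) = (u - 4)*(u - 2)*(u + 1)*(u + 4)*(u + 4)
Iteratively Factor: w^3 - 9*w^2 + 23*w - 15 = (w - 3)*(w^2 - 6*w + 5) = (w - 3)*(w - 1)*(w - 5)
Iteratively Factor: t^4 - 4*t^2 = (t + 2)*(t^3 - 2*t^2) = t*(t + 2)*(t^2 - 2*t) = t^2*(t + 2)*(t - 2)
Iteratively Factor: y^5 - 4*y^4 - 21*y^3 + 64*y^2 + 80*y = (y + 1)*(y^4 - 5*y^3 - 16*y^2 + 80*y) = y*(y + 1)*(y^3 - 5*y^2 - 16*y + 80) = y*(y + 1)*(y + 4)*(y^2 - 9*y + 20) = y*(y - 5)*(y + 1)*(y + 4)*(y - 4)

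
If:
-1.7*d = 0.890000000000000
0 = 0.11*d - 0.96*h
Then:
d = -0.52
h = -0.06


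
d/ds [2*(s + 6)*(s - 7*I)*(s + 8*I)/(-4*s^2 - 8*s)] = (-s^4 - 4*s^3 + 4*s^2*(11 + I) + 672*s + 672)/(2*s^2*(s^2 + 4*s + 4))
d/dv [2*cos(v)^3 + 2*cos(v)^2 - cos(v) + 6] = (-6*cos(v)^2 - 4*cos(v) + 1)*sin(v)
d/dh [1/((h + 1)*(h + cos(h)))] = (-h + (h + 1)*(sin(h) - 1) - cos(h))/((h + 1)^2*(h + cos(h))^2)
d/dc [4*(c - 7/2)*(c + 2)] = 8*c - 6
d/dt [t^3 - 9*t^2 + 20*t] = 3*t^2 - 18*t + 20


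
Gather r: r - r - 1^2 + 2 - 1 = 0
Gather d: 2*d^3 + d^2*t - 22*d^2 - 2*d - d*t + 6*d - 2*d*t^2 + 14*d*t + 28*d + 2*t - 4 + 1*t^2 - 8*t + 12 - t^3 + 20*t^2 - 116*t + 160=2*d^3 + d^2*(t - 22) + d*(-2*t^2 + 13*t + 32) - t^3 + 21*t^2 - 122*t + 168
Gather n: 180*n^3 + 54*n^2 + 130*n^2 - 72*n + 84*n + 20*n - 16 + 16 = 180*n^3 + 184*n^2 + 32*n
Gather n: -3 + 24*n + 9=24*n + 6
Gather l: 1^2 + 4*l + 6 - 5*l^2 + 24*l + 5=-5*l^2 + 28*l + 12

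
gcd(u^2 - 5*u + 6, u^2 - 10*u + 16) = u - 2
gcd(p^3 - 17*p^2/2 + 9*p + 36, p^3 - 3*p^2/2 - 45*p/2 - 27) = p^2 - 9*p/2 - 9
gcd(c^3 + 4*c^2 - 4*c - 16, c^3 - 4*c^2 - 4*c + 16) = c^2 - 4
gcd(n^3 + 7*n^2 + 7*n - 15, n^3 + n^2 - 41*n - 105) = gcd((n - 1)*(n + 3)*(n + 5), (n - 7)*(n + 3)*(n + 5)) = n^2 + 8*n + 15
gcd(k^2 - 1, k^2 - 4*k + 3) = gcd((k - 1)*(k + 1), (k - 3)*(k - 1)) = k - 1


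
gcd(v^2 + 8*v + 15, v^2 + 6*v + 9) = v + 3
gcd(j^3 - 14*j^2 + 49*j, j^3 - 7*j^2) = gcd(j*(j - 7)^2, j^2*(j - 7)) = j^2 - 7*j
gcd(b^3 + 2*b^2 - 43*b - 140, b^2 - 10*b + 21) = b - 7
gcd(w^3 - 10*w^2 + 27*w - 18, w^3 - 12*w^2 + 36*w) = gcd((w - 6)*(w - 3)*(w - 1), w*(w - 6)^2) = w - 6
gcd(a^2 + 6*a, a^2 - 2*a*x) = a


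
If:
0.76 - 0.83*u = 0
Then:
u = 0.92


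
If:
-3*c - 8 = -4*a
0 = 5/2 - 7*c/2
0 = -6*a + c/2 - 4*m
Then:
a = 71/28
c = 5/7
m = -26/7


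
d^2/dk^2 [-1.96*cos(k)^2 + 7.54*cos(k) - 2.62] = -7.54*cos(k) + 3.92*cos(2*k)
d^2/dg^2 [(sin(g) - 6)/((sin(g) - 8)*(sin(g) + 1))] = (-sin(g)^4 + 18*sin(g)^3 - 190*sin(g)^2 + 696*sin(g) - 796)/((sin(g) - 8)^3*(sin(g) + 1)^2)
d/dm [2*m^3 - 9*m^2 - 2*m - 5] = 6*m^2 - 18*m - 2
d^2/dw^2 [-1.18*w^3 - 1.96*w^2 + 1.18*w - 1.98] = -7.08*w - 3.92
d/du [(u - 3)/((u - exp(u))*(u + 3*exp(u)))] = (-(1 - exp(u))*(u - 3)*(u + 3*exp(u)) - (u - 3)*(u - exp(u))*(3*exp(u) + 1) + (u - exp(u))*(u + 3*exp(u)))/((u - exp(u))^2*(u + 3*exp(u))^2)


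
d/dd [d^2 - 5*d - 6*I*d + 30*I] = 2*d - 5 - 6*I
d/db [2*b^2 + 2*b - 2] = 4*b + 2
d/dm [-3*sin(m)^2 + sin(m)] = (1 - 6*sin(m))*cos(m)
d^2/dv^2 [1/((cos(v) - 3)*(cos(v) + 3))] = 2*(-2*sin(v)^4 + 19*sin(v)^2 - 8)/((cos(v) - 3)^3*(cos(v) + 3)^3)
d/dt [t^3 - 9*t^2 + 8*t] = 3*t^2 - 18*t + 8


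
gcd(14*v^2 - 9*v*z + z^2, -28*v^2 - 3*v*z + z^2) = -7*v + z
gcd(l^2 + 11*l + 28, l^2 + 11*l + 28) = l^2 + 11*l + 28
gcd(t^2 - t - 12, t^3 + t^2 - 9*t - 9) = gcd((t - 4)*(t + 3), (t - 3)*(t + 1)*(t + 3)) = t + 3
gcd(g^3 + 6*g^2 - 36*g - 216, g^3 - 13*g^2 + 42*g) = g - 6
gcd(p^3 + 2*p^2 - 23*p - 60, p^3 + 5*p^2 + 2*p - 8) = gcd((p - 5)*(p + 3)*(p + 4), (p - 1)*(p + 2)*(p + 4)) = p + 4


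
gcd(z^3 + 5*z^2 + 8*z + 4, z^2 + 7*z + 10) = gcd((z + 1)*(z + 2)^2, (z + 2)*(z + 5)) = z + 2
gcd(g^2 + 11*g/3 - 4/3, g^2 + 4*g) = g + 4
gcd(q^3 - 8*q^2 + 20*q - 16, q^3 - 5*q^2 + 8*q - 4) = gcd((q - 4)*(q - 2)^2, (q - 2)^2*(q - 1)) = q^2 - 4*q + 4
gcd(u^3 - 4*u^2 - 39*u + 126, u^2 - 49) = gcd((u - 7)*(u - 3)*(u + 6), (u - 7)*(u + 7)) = u - 7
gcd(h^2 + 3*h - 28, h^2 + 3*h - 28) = h^2 + 3*h - 28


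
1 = 1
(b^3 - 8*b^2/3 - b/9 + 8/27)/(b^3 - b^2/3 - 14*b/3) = (-27*b^3 + 72*b^2 + 3*b - 8)/(9*b*(-3*b^2 + b + 14))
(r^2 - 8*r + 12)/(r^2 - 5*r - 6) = (r - 2)/(r + 1)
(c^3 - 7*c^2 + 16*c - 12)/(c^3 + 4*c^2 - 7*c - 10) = (c^2 - 5*c + 6)/(c^2 + 6*c + 5)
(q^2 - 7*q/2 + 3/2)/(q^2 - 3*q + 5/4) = 2*(q - 3)/(2*q - 5)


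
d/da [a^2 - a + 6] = 2*a - 1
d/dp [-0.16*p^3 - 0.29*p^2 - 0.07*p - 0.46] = -0.48*p^2 - 0.58*p - 0.07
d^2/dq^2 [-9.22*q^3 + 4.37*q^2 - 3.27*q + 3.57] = 8.74 - 55.32*q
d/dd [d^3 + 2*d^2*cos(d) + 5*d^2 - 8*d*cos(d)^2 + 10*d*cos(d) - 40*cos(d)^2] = -2*d^2*sin(d) + 3*d^2 - 10*d*sin(d) + 8*d*sin(2*d) + 4*d*cos(d) + 10*d + 40*sin(2*d) - 8*cos(d)^2 + 10*cos(d)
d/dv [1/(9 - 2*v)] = 2/(2*v - 9)^2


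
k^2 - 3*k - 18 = (k - 6)*(k + 3)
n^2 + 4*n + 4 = (n + 2)^2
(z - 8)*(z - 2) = z^2 - 10*z + 16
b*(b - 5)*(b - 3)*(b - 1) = b^4 - 9*b^3 + 23*b^2 - 15*b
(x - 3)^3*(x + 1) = x^4 - 8*x^3 + 18*x^2 - 27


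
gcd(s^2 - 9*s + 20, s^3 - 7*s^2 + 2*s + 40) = s^2 - 9*s + 20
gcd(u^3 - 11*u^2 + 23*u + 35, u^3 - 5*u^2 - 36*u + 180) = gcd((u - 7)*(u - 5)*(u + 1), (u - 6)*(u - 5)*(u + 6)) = u - 5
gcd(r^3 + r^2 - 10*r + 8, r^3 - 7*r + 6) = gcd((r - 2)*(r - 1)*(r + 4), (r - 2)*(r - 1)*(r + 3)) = r^2 - 3*r + 2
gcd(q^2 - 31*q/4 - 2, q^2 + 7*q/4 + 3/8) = q + 1/4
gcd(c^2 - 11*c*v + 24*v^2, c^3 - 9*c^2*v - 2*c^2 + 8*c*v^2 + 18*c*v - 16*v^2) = -c + 8*v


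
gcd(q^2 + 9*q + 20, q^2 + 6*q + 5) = q + 5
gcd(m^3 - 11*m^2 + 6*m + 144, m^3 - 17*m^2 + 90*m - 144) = m^2 - 14*m + 48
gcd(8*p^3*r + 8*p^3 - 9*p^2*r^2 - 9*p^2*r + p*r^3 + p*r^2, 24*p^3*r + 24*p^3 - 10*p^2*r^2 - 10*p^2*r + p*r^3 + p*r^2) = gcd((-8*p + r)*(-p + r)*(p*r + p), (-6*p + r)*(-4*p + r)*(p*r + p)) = p*r + p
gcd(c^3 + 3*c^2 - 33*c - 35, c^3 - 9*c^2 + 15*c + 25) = c^2 - 4*c - 5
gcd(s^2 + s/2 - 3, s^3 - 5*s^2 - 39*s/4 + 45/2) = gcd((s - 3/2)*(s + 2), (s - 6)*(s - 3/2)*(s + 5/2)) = s - 3/2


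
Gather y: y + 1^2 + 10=y + 11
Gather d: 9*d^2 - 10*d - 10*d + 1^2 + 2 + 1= 9*d^2 - 20*d + 4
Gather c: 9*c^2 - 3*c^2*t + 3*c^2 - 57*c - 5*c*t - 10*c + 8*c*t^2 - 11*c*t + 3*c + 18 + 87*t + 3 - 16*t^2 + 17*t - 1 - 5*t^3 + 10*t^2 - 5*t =c^2*(12 - 3*t) + c*(8*t^2 - 16*t - 64) - 5*t^3 - 6*t^2 + 99*t + 20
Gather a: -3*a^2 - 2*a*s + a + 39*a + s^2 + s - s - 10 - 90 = -3*a^2 + a*(40 - 2*s) + s^2 - 100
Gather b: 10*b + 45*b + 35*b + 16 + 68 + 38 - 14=90*b + 108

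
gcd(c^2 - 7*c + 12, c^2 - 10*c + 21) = c - 3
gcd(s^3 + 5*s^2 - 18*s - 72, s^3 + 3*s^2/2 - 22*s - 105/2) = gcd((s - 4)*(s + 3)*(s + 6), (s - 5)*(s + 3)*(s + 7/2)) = s + 3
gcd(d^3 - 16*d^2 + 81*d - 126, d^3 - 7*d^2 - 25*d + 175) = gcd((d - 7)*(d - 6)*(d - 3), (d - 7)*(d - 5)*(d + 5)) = d - 7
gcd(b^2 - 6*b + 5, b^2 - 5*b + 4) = b - 1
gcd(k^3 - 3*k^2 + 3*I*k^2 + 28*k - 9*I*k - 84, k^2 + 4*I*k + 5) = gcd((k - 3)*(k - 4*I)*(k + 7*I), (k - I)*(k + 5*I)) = 1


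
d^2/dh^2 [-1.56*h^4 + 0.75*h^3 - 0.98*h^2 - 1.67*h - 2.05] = -18.72*h^2 + 4.5*h - 1.96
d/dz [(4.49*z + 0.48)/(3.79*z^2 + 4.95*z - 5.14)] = (17.0171*z^2 + 22.2255*z - (4.49*z + 0.48)*(7.58*z + 4.95) - 23.0786)/(3.79*z^2 + 4.95*z - 5.14)^2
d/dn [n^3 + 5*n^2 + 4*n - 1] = 3*n^2 + 10*n + 4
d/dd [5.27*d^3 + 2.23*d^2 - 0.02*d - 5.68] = 15.81*d^2 + 4.46*d - 0.02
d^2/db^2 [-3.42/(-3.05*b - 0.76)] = 63.6291/(3.05*b + 0.76)^3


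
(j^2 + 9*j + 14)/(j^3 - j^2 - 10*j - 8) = (j + 7)/(j^2 - 3*j - 4)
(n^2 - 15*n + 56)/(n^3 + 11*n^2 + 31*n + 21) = (n^2 - 15*n + 56)/(n^3 + 11*n^2 + 31*n + 21)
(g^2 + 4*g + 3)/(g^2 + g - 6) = (g + 1)/(g - 2)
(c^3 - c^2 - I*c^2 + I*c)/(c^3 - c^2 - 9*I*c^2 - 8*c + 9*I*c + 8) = c/(c - 8*I)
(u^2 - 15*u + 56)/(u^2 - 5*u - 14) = (u - 8)/(u + 2)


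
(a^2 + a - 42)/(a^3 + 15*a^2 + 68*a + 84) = (a - 6)/(a^2 + 8*a + 12)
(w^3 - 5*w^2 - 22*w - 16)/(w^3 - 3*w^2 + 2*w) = (w^3 - 5*w^2 - 22*w - 16)/(w*(w^2 - 3*w + 2))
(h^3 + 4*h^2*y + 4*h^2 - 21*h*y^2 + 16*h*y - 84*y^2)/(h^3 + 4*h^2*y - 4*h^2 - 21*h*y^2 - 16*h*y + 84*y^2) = (h + 4)/(h - 4)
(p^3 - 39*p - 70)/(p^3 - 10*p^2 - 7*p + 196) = (p^2 + 7*p + 10)/(p^2 - 3*p - 28)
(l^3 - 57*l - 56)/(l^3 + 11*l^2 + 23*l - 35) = (l^2 - 7*l - 8)/(l^2 + 4*l - 5)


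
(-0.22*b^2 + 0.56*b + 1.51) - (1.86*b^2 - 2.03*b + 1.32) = -2.08*b^2 + 2.59*b + 0.19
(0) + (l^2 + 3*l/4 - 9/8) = l^2 + 3*l/4 - 9/8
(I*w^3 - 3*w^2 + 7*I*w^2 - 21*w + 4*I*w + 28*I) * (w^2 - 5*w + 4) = I*w^5 - 3*w^4 + 2*I*w^4 - 6*w^3 - 27*I*w^3 + 93*w^2 + 36*I*w^2 - 84*w - 124*I*w + 112*I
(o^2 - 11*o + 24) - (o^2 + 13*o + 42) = -24*o - 18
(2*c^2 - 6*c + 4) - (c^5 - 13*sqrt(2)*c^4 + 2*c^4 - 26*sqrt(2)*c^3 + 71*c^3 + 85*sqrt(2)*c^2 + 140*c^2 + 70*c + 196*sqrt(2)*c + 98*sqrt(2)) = -c^5 - 2*c^4 + 13*sqrt(2)*c^4 - 71*c^3 + 26*sqrt(2)*c^3 - 138*c^2 - 85*sqrt(2)*c^2 - 196*sqrt(2)*c - 76*c - 98*sqrt(2) + 4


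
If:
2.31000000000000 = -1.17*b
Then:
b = -1.97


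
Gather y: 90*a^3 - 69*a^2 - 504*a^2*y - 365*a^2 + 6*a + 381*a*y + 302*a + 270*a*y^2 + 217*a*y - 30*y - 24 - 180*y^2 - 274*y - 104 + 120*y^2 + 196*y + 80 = 90*a^3 - 434*a^2 + 308*a + y^2*(270*a - 60) + y*(-504*a^2 + 598*a - 108) - 48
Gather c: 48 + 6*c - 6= 6*c + 42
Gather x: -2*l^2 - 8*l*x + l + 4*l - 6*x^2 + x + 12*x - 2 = -2*l^2 + 5*l - 6*x^2 + x*(13 - 8*l) - 2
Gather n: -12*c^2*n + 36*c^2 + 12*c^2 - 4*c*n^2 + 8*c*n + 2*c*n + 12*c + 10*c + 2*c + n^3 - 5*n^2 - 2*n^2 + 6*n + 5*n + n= 48*c^2 + 24*c + n^3 + n^2*(-4*c - 7) + n*(-12*c^2 + 10*c + 12)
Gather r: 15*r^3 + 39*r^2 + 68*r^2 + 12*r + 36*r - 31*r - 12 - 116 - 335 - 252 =15*r^3 + 107*r^2 + 17*r - 715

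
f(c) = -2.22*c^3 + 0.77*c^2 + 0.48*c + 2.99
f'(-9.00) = -552.84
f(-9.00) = 1679.42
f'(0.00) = 0.48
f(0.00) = 2.99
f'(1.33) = -9.25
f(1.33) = -0.23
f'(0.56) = -0.75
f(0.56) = 3.11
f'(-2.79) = -55.66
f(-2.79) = 55.86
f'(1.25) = -8.00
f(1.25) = 0.46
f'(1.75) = -17.22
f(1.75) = -5.71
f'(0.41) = -0.01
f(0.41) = 3.16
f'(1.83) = -19.01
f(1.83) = -7.16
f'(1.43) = -10.94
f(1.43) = -1.24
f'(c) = -6.66*c^2 + 1.54*c + 0.48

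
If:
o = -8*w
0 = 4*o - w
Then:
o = 0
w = 0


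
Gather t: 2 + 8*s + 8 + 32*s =40*s + 10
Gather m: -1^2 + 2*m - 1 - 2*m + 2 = 0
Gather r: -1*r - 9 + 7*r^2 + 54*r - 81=7*r^2 + 53*r - 90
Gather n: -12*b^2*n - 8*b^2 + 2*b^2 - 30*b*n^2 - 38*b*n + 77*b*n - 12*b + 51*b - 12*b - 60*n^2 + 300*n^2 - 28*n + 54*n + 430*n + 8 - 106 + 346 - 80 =-6*b^2 + 27*b + n^2*(240 - 30*b) + n*(-12*b^2 + 39*b + 456) + 168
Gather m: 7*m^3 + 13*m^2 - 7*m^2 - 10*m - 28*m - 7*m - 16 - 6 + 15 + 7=7*m^3 + 6*m^2 - 45*m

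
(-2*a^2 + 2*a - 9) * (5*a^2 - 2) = -10*a^4 + 10*a^3 - 41*a^2 - 4*a + 18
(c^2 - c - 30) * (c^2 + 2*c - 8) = c^4 + c^3 - 40*c^2 - 52*c + 240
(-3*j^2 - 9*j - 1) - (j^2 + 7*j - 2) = -4*j^2 - 16*j + 1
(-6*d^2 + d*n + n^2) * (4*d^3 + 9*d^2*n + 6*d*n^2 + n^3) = -24*d^5 - 50*d^4*n - 23*d^3*n^2 + 9*d^2*n^3 + 7*d*n^4 + n^5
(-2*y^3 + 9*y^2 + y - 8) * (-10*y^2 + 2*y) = 20*y^5 - 94*y^4 + 8*y^3 + 82*y^2 - 16*y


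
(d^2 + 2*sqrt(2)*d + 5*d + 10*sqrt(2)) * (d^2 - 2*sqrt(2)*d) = d^4 + 5*d^3 - 8*d^2 - 40*d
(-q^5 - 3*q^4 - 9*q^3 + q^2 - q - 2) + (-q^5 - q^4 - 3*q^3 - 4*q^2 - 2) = -2*q^5 - 4*q^4 - 12*q^3 - 3*q^2 - q - 4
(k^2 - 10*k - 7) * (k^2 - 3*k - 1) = k^4 - 13*k^3 + 22*k^2 + 31*k + 7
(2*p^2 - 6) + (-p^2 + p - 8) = p^2 + p - 14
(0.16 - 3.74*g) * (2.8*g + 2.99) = -10.472*g^2 - 10.7346*g + 0.4784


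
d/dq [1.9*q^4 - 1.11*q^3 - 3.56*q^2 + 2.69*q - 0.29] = 7.6*q^3 - 3.33*q^2 - 7.12*q + 2.69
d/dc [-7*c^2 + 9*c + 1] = 9 - 14*c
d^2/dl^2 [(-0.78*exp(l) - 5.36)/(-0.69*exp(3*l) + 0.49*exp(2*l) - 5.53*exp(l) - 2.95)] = (1.485432*exp(6*l) + 22.17591*exp(5*l) - 31.652082*exp(4*l) + 27.525644*exp(3*l) - 134.999556*exp(2*l) + 182.180614*exp(l) - 80.65241)*exp(l)/(0.328509*exp(9*l) - 0.699867*exp(8*l) + 8.395506*exp(7*l) - 7.122322*exp(6*l) + 61.301352*exp(5*l) + 24.708852*exp(4*l) + 139.164862*exp(3*l) + 257.84829*exp(2*l) + 144.374475*exp(l) + 25.672375)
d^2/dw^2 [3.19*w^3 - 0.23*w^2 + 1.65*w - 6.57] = 19.14*w - 0.46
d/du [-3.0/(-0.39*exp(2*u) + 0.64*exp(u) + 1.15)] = (1.92 - 2.34*exp(u))*exp(u)/(-0.39*exp(2*u) + 0.64*exp(u) + 1.15)^2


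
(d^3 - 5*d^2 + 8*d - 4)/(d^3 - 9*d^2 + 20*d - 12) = (d - 2)/(d - 6)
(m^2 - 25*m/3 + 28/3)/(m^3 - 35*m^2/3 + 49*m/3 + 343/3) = (3*m - 4)/(3*m^2 - 14*m - 49)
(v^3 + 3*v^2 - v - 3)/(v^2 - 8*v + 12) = (v^3 + 3*v^2 - v - 3)/(v^2 - 8*v + 12)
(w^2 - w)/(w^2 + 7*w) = (w - 1)/(w + 7)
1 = 1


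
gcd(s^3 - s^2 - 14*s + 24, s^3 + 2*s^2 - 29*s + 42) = s^2 - 5*s + 6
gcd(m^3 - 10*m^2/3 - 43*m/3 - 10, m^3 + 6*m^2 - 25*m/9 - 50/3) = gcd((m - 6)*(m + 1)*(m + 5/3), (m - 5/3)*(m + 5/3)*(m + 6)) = m + 5/3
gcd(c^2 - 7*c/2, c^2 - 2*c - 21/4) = c - 7/2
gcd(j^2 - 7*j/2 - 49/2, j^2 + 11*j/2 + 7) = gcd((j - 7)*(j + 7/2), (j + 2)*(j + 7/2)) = j + 7/2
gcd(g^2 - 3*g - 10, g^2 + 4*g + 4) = g + 2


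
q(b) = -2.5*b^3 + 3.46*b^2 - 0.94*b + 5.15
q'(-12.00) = -1163.98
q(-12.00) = 4834.67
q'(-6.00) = -312.46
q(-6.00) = 675.35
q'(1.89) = -14.65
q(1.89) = -1.15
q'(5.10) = -160.72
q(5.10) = -241.28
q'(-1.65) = -32.78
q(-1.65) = 27.35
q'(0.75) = 0.03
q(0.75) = 5.34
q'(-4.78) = -205.38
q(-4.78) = 361.74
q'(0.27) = 0.38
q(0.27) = 5.10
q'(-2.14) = -50.10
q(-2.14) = 47.51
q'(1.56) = -8.40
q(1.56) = 2.61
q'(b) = -7.5*b^2 + 6.92*b - 0.94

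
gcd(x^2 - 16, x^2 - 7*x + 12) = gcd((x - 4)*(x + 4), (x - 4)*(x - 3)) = x - 4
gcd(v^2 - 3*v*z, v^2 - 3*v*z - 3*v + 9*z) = -v + 3*z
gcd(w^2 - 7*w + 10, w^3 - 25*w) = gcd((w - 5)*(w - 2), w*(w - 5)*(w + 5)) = w - 5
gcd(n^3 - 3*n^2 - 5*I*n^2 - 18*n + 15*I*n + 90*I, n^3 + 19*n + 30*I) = n - 5*I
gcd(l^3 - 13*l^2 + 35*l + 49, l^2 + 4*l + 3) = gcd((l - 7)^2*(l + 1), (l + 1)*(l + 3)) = l + 1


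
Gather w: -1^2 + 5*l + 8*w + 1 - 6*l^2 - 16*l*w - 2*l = -6*l^2 + 3*l + w*(8 - 16*l)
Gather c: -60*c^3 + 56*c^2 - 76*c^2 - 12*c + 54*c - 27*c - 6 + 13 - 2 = -60*c^3 - 20*c^2 + 15*c + 5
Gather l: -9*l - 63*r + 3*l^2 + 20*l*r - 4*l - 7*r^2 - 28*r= 3*l^2 + l*(20*r - 13) - 7*r^2 - 91*r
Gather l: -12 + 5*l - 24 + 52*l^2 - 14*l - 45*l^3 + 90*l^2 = -45*l^3 + 142*l^2 - 9*l - 36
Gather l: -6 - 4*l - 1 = -4*l - 7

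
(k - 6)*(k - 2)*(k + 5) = k^3 - 3*k^2 - 28*k + 60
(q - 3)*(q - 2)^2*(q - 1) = q^4 - 8*q^3 + 23*q^2 - 28*q + 12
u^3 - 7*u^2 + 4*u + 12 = (u - 6)*(u - 2)*(u + 1)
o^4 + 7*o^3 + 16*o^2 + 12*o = o*(o + 2)^2*(o + 3)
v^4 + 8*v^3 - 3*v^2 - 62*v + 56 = (v - 2)*(v - 1)*(v + 4)*(v + 7)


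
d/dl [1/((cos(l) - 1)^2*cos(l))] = (-sin(l)/cos(l)^2 + 3*tan(l))/(cos(l) - 1)^3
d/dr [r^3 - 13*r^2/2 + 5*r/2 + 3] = 3*r^2 - 13*r + 5/2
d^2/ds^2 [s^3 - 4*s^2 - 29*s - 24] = 6*s - 8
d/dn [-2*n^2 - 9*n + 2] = -4*n - 9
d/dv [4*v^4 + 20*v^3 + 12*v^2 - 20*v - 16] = 16*v^3 + 60*v^2 + 24*v - 20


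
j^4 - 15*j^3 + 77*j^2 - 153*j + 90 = (j - 6)*(j - 5)*(j - 3)*(j - 1)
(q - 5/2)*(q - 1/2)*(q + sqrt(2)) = q^3 - 3*q^2 + sqrt(2)*q^2 - 3*sqrt(2)*q + 5*q/4 + 5*sqrt(2)/4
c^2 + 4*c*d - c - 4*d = (c - 1)*(c + 4*d)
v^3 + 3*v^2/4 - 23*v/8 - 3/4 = (v - 3/2)*(v + 1/4)*(v + 2)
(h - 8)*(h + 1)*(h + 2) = h^3 - 5*h^2 - 22*h - 16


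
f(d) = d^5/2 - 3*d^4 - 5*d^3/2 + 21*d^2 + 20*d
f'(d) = 5*d^4/2 - 12*d^3 - 15*d^2/2 + 42*d + 20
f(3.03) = 58.68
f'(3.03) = -44.69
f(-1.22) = 3.40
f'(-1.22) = -15.07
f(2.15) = 74.09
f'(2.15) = 9.79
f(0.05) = 1.05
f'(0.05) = 22.08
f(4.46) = -19.54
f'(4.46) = -17.28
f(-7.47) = -18906.54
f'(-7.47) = 12074.10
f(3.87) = 8.13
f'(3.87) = -64.55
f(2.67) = 70.90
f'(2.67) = -22.68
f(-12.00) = -179520.00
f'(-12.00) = 71012.00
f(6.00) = 336.00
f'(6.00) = 650.00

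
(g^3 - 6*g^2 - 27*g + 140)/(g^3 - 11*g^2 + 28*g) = (g + 5)/g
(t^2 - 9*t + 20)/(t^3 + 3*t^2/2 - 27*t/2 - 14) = 2*(t^2 - 9*t + 20)/(2*t^3 + 3*t^2 - 27*t - 28)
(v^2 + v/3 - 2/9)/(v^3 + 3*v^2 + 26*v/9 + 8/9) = (3*v - 1)/(3*v^2 + 7*v + 4)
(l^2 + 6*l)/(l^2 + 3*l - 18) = l/(l - 3)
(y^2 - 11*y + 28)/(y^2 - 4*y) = (y - 7)/y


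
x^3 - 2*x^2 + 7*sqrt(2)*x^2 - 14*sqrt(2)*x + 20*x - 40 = (x - 2)*(x + 2*sqrt(2))*(x + 5*sqrt(2))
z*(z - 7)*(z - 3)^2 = z^4 - 13*z^3 + 51*z^2 - 63*z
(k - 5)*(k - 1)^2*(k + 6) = k^4 - k^3 - 31*k^2 + 61*k - 30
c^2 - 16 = (c - 4)*(c + 4)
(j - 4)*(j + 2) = j^2 - 2*j - 8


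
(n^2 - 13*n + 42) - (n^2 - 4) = 46 - 13*n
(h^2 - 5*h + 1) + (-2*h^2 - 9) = -h^2 - 5*h - 8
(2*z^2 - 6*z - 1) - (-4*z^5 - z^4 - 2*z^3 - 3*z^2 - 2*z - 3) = 4*z^5 + z^4 + 2*z^3 + 5*z^2 - 4*z + 2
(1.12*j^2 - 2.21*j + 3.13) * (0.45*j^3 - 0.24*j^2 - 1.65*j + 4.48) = 0.504*j^5 - 1.2633*j^4 + 0.0909*j^3 + 7.9129*j^2 - 15.0653*j + 14.0224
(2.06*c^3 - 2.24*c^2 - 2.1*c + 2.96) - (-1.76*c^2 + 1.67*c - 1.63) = 2.06*c^3 - 0.48*c^2 - 3.77*c + 4.59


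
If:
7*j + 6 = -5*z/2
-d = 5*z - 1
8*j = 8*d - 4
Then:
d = -6/13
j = -25/26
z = 19/65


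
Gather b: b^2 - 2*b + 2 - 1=b^2 - 2*b + 1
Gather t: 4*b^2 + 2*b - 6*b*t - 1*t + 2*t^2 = 4*b^2 + 2*b + 2*t^2 + t*(-6*b - 1)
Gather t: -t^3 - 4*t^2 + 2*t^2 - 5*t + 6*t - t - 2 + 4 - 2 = -t^3 - 2*t^2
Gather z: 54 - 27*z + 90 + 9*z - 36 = 108 - 18*z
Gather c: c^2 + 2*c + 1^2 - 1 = c^2 + 2*c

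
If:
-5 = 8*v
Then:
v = -5/8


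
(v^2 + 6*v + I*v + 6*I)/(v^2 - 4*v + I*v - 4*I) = (v + 6)/(v - 4)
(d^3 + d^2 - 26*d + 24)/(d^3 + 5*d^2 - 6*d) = (d - 4)/d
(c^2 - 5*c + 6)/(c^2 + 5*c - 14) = (c - 3)/(c + 7)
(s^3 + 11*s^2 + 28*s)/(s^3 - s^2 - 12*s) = (s^2 + 11*s + 28)/(s^2 - s - 12)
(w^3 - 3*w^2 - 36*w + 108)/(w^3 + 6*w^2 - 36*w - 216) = (w - 3)/(w + 6)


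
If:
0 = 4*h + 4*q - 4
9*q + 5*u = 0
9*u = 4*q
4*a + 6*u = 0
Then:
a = 0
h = 1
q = 0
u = 0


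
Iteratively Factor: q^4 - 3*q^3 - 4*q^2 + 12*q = (q - 2)*(q^3 - q^2 - 6*q) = (q - 3)*(q - 2)*(q^2 + 2*q) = (q - 3)*(q - 2)*(q + 2)*(q)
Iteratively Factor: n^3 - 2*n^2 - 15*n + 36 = (n + 4)*(n^2 - 6*n + 9) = (n - 3)*(n + 4)*(n - 3)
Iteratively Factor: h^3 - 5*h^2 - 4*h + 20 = (h - 2)*(h^2 - 3*h - 10) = (h - 2)*(h + 2)*(h - 5)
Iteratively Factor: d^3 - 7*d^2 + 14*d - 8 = (d - 4)*(d^2 - 3*d + 2) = (d - 4)*(d - 1)*(d - 2)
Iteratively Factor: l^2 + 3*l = (l)*(l + 3)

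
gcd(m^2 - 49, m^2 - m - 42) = m - 7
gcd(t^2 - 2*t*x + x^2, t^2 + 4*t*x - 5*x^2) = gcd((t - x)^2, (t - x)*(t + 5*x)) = -t + x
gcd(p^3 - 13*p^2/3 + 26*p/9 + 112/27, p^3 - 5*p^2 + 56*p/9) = p^2 - 5*p + 56/9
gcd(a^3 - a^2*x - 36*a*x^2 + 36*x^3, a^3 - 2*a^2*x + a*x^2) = -a + x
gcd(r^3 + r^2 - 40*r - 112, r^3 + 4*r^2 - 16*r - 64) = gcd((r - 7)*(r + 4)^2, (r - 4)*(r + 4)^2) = r^2 + 8*r + 16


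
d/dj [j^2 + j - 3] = 2*j + 1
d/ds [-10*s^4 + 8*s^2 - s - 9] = -40*s^3 + 16*s - 1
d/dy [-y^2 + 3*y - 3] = 3 - 2*y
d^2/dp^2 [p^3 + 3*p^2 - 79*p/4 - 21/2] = 6*p + 6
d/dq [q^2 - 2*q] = 2*q - 2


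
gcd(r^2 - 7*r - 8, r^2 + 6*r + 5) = r + 1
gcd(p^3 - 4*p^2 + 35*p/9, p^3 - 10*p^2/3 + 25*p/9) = p^2 - 5*p/3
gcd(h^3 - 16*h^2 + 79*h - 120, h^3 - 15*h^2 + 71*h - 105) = h^2 - 8*h + 15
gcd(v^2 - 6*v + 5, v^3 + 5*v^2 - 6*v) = v - 1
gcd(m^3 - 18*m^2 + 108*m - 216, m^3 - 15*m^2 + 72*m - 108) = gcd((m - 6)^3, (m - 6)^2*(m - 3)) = m^2 - 12*m + 36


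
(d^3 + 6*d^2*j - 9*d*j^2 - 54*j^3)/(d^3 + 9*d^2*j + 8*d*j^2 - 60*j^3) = (d^2 - 9*j^2)/(d^2 + 3*d*j - 10*j^2)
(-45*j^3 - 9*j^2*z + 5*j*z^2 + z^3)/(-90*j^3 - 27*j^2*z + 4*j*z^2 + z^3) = (-15*j^2 + 2*j*z + z^2)/(-30*j^2 + j*z + z^2)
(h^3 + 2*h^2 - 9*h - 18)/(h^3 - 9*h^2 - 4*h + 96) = (h^2 - h - 6)/(h^2 - 12*h + 32)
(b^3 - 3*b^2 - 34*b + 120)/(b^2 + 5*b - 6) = (b^2 - 9*b + 20)/(b - 1)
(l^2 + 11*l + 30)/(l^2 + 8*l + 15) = (l + 6)/(l + 3)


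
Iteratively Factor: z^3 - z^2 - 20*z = (z - 5)*(z^2 + 4*z) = (z - 5)*(z + 4)*(z)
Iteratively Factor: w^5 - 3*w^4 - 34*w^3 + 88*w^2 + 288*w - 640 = (w + 4)*(w^4 - 7*w^3 - 6*w^2 + 112*w - 160) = (w - 2)*(w + 4)*(w^3 - 5*w^2 - 16*w + 80) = (w - 2)*(w + 4)^2*(w^2 - 9*w + 20) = (w - 4)*(w - 2)*(w + 4)^2*(w - 5)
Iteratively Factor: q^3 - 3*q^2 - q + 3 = (q + 1)*(q^2 - 4*q + 3) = (q - 3)*(q + 1)*(q - 1)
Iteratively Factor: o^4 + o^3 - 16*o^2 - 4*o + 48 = (o + 4)*(o^3 - 3*o^2 - 4*o + 12) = (o - 3)*(o + 4)*(o^2 - 4) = (o - 3)*(o + 2)*(o + 4)*(o - 2)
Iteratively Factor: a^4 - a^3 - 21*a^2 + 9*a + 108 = (a + 3)*(a^3 - 4*a^2 - 9*a + 36) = (a - 4)*(a + 3)*(a^2 - 9) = (a - 4)*(a - 3)*(a + 3)*(a + 3)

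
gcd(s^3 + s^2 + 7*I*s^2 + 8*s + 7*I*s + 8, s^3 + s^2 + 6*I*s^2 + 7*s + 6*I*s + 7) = s^2 + s*(1 - I) - I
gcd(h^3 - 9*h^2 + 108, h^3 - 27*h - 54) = h^2 - 3*h - 18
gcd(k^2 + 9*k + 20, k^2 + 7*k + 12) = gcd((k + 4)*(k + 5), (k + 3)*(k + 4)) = k + 4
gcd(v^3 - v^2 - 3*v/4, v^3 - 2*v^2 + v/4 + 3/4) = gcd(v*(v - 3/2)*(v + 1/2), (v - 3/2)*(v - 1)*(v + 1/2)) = v^2 - v - 3/4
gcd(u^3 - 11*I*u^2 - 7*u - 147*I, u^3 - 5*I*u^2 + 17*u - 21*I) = u^2 - 4*I*u + 21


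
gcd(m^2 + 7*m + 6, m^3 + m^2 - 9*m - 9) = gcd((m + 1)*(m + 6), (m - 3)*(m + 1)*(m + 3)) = m + 1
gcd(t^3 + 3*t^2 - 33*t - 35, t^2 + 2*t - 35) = t^2 + 2*t - 35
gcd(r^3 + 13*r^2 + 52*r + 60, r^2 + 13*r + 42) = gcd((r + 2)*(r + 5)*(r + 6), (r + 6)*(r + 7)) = r + 6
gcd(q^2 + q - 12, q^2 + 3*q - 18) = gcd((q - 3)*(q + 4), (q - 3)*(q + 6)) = q - 3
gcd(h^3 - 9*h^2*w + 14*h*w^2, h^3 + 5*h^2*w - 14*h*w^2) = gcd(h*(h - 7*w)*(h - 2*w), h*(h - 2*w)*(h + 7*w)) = -h^2 + 2*h*w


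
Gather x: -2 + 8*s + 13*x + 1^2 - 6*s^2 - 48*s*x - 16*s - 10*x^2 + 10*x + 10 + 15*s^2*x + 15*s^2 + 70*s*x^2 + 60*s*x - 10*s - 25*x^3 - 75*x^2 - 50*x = 9*s^2 - 18*s - 25*x^3 + x^2*(70*s - 85) + x*(15*s^2 + 12*s - 27) + 9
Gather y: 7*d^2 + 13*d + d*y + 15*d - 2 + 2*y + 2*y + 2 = 7*d^2 + 28*d + y*(d + 4)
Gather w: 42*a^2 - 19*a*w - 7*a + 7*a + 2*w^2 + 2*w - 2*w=42*a^2 - 19*a*w + 2*w^2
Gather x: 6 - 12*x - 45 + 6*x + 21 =-6*x - 18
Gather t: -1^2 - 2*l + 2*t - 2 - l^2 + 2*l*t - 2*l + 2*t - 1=-l^2 - 4*l + t*(2*l + 4) - 4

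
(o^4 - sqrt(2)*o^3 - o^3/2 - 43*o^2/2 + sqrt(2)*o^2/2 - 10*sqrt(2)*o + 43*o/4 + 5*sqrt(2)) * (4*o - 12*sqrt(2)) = 4*o^5 - 16*sqrt(2)*o^4 - 2*o^4 - 62*o^3 + 8*sqrt(2)*o^3 + 31*o^2 + 218*sqrt(2)*o^2 - 109*sqrt(2)*o + 240*o - 120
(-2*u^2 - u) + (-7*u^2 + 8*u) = -9*u^2 + 7*u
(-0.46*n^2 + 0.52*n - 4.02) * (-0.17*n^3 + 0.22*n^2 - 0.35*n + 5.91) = 0.0782*n^5 - 0.1896*n^4 + 0.9588*n^3 - 3.785*n^2 + 4.4802*n - 23.7582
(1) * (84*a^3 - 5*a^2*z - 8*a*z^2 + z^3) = 84*a^3 - 5*a^2*z - 8*a*z^2 + z^3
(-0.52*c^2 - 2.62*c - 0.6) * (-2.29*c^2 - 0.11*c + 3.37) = 1.1908*c^4 + 6.057*c^3 - 0.0902000000000003*c^2 - 8.7634*c - 2.022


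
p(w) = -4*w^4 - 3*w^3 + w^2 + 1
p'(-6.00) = 3120.00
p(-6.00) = -4499.00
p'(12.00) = -28920.00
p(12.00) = -87983.00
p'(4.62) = -1760.64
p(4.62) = -2095.82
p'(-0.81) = 0.98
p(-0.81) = 1.53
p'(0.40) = -1.66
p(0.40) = 0.87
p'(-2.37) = 157.70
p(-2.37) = -79.65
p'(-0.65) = -0.71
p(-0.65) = 1.53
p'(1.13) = -32.32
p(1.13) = -8.57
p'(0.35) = -1.09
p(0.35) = 0.93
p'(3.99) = -1151.64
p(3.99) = -1187.44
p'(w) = -16*w^3 - 9*w^2 + 2*w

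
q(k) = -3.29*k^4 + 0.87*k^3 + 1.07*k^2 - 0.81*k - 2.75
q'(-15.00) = 44969.34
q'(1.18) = -16.27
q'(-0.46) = 0.04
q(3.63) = -521.22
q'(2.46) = -175.66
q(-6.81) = -7298.32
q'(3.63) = -588.12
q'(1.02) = -9.88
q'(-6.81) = 4261.87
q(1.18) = -7.17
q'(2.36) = -154.20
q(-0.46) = -2.38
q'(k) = -13.16*k^3 + 2.61*k^2 + 2.14*k - 0.81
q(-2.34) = -104.78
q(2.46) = -105.80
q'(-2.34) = 177.09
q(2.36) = -89.32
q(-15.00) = -169242.35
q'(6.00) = -2736.57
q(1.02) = -5.10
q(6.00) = -4045.01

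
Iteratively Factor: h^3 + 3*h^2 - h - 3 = (h + 3)*(h^2 - 1) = (h - 1)*(h + 3)*(h + 1)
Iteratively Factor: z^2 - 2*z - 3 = (z - 3)*(z + 1)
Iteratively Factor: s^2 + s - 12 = (s - 3)*(s + 4)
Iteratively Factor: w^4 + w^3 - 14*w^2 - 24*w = (w + 2)*(w^3 - w^2 - 12*w) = (w + 2)*(w + 3)*(w^2 - 4*w) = (w - 4)*(w + 2)*(w + 3)*(w)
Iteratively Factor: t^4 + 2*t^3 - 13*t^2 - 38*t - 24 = (t + 1)*(t^3 + t^2 - 14*t - 24) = (t + 1)*(t + 3)*(t^2 - 2*t - 8) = (t - 4)*(t + 1)*(t + 3)*(t + 2)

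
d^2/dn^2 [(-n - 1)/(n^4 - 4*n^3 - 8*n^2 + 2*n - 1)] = 4*(2*(n + 1)*(2*n^3 - 6*n^2 - 8*n + 1)^2 + (2*n^3 - 6*n^2 - 8*n - (n + 1)*(-3*n^2 + 6*n + 4) + 1)*(-n^4 + 4*n^3 + 8*n^2 - 2*n + 1))/(-n^4 + 4*n^3 + 8*n^2 - 2*n + 1)^3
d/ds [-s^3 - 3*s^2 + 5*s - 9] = -3*s^2 - 6*s + 5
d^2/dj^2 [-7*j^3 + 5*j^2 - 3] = 10 - 42*j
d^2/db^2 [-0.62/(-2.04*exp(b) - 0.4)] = (2.580192*exp(b) - 0.50592)*exp(b)/(2.04*exp(b) + 0.4)^3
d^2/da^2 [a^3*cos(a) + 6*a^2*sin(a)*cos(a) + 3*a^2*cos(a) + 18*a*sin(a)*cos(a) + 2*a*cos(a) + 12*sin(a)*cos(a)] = -a^3*cos(a) - 6*a^2*sin(a) - 12*a^2*sin(2*a) - 3*a^2*cos(a) - 12*a*sin(a) - 36*a*sin(2*a) + 4*a*cos(a) + 24*a*cos(2*a) - 4*sin(a) - 18*sin(2*a) + 6*cos(a) + 36*cos(2*a)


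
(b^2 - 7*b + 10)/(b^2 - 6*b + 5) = (b - 2)/(b - 1)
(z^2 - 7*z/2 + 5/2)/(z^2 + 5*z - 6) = (z - 5/2)/(z + 6)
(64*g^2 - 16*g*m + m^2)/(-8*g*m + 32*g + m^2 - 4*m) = (-8*g + m)/(m - 4)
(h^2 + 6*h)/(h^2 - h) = (h + 6)/(h - 1)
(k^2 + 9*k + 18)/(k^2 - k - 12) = (k + 6)/(k - 4)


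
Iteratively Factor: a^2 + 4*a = (a + 4)*(a)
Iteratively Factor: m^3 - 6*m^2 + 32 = (m - 4)*(m^2 - 2*m - 8) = (m - 4)^2*(m + 2)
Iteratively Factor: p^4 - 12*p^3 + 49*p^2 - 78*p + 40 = (p - 5)*(p^3 - 7*p^2 + 14*p - 8) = (p - 5)*(p - 1)*(p^2 - 6*p + 8) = (p - 5)*(p - 2)*(p - 1)*(p - 4)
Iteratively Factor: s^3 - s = (s - 1)*(s^2 + s) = (s - 1)*(s + 1)*(s)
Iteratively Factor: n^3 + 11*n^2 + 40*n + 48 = (n + 4)*(n^2 + 7*n + 12) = (n + 3)*(n + 4)*(n + 4)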